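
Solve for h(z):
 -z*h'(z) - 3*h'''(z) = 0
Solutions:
 h(z) = C1 + Integral(C2*airyai(-3^(2/3)*z/3) + C3*airybi(-3^(2/3)*z/3), z)


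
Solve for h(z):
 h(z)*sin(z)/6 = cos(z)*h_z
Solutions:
 h(z) = C1/cos(z)^(1/6)


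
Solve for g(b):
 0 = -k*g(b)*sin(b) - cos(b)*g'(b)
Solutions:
 g(b) = C1*exp(k*log(cos(b)))


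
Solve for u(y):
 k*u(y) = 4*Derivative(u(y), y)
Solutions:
 u(y) = C1*exp(k*y/4)


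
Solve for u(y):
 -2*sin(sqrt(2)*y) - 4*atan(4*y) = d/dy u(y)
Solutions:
 u(y) = C1 - 4*y*atan(4*y) + log(16*y^2 + 1)/2 + sqrt(2)*cos(sqrt(2)*y)


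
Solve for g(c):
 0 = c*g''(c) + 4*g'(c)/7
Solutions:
 g(c) = C1 + C2*c^(3/7)


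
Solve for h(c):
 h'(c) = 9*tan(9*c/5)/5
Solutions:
 h(c) = C1 - log(cos(9*c/5))


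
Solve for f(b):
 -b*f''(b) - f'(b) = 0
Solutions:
 f(b) = C1 + C2*log(b)


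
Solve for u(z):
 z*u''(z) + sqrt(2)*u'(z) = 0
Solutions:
 u(z) = C1 + C2*z^(1 - sqrt(2))


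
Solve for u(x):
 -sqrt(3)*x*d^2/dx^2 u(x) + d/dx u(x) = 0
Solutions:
 u(x) = C1 + C2*x^(sqrt(3)/3 + 1)


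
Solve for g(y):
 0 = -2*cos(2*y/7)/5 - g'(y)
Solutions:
 g(y) = C1 - 7*sin(2*y/7)/5


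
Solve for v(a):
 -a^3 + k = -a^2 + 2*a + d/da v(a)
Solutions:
 v(a) = C1 - a^4/4 + a^3/3 - a^2 + a*k


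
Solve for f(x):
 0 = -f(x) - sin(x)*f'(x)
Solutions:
 f(x) = C1*sqrt(cos(x) + 1)/sqrt(cos(x) - 1)


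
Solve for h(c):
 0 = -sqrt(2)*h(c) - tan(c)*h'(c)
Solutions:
 h(c) = C1/sin(c)^(sqrt(2))


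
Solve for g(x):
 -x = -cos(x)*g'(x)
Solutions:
 g(x) = C1 + Integral(x/cos(x), x)


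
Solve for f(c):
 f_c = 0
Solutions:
 f(c) = C1


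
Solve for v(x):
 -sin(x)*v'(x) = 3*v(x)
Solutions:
 v(x) = C1*(cos(x) + 1)^(3/2)/(cos(x) - 1)^(3/2)


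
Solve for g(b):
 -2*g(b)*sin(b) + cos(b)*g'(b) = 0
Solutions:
 g(b) = C1/cos(b)^2


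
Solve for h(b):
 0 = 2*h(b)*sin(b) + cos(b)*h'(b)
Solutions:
 h(b) = C1*cos(b)^2


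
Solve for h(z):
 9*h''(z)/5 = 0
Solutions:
 h(z) = C1 + C2*z


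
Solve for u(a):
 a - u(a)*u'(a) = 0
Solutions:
 u(a) = -sqrt(C1 + a^2)
 u(a) = sqrt(C1 + a^2)


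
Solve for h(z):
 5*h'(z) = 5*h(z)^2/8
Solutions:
 h(z) = -8/(C1 + z)


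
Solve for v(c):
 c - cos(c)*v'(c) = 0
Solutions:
 v(c) = C1 + Integral(c/cos(c), c)


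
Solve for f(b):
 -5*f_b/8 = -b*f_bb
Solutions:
 f(b) = C1 + C2*b^(13/8)


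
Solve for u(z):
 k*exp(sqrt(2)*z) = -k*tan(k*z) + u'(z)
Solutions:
 u(z) = C1 + k*Piecewise((sqrt(2)*exp(sqrt(2)*z)/2 + log(tan(k*z)^2 + 1)/(2*k), Ne(k, 0)), (sqrt(2)*exp(sqrt(2)*z)/2, True))


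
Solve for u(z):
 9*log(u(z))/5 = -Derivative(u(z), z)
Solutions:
 li(u(z)) = C1 - 9*z/5


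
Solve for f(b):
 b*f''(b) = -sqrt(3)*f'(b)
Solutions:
 f(b) = C1 + C2*b^(1 - sqrt(3))


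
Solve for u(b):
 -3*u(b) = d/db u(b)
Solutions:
 u(b) = C1*exp(-3*b)


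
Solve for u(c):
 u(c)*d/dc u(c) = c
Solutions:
 u(c) = -sqrt(C1 + c^2)
 u(c) = sqrt(C1 + c^2)


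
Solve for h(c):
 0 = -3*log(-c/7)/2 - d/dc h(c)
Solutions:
 h(c) = C1 - 3*c*log(-c)/2 + 3*c*(1 + log(7))/2


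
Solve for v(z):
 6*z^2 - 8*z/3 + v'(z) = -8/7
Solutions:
 v(z) = C1 - 2*z^3 + 4*z^2/3 - 8*z/7


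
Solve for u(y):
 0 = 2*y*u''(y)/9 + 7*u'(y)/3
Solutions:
 u(y) = C1 + C2/y^(19/2)


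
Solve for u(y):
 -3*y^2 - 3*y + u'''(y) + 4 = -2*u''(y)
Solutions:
 u(y) = C1 + C2*y + C3*exp(-2*y) + y^4/8 - y^2


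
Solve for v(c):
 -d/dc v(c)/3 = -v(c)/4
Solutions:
 v(c) = C1*exp(3*c/4)


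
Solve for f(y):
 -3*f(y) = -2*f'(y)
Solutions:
 f(y) = C1*exp(3*y/2)


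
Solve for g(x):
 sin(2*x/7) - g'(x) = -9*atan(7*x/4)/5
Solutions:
 g(x) = C1 + 9*x*atan(7*x/4)/5 - 18*log(49*x^2 + 16)/35 - 7*cos(2*x/7)/2


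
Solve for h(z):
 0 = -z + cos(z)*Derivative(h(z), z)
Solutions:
 h(z) = C1 + Integral(z/cos(z), z)


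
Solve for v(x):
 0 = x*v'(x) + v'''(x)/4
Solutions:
 v(x) = C1 + Integral(C2*airyai(-2^(2/3)*x) + C3*airybi(-2^(2/3)*x), x)


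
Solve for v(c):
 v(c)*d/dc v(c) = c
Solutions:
 v(c) = -sqrt(C1 + c^2)
 v(c) = sqrt(C1 + c^2)


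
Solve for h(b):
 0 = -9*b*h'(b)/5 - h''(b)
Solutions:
 h(b) = C1 + C2*erf(3*sqrt(10)*b/10)


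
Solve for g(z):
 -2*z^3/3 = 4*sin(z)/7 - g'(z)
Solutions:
 g(z) = C1 + z^4/6 - 4*cos(z)/7


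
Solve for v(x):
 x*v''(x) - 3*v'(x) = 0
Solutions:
 v(x) = C1 + C2*x^4


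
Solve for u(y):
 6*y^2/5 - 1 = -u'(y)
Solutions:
 u(y) = C1 - 2*y^3/5 + y


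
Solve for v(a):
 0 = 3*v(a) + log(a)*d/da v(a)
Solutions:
 v(a) = C1*exp(-3*li(a))


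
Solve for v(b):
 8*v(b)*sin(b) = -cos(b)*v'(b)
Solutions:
 v(b) = C1*cos(b)^8


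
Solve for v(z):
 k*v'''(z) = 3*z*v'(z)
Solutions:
 v(z) = C1 + Integral(C2*airyai(3^(1/3)*z*(1/k)^(1/3)) + C3*airybi(3^(1/3)*z*(1/k)^(1/3)), z)


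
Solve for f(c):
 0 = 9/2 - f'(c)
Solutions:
 f(c) = C1 + 9*c/2


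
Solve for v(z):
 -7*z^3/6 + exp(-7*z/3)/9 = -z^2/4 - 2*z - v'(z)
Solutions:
 v(z) = C1 + 7*z^4/24 - z^3/12 - z^2 + exp(-7*z/3)/21


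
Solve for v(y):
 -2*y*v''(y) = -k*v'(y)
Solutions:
 v(y) = C1 + y^(re(k)/2 + 1)*(C2*sin(log(y)*Abs(im(k))/2) + C3*cos(log(y)*im(k)/2))


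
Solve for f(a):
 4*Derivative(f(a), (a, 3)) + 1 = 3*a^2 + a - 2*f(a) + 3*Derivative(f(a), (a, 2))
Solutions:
 f(a) = C1*exp(a*((4*sqrt(14) + 15)^(-1/3) + 2 + (4*sqrt(14) + 15)^(1/3))/8)*sin(sqrt(3)*a*(-(4*sqrt(14) + 15)^(1/3) + (4*sqrt(14) + 15)^(-1/3))/8) + C2*exp(a*((4*sqrt(14) + 15)^(-1/3) + 2 + (4*sqrt(14) + 15)^(1/3))/8)*cos(sqrt(3)*a*(-(4*sqrt(14) + 15)^(1/3) + (4*sqrt(14) + 15)^(-1/3))/8) + C3*exp(a*(-(4*sqrt(14) + 15)^(1/3) - 1/(4*sqrt(14) + 15)^(1/3) + 1)/4) + 3*a^2/2 + a/2 + 4


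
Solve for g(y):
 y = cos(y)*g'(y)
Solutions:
 g(y) = C1 + Integral(y/cos(y), y)


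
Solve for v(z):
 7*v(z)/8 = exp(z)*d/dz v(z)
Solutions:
 v(z) = C1*exp(-7*exp(-z)/8)


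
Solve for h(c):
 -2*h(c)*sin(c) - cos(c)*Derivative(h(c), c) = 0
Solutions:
 h(c) = C1*cos(c)^2


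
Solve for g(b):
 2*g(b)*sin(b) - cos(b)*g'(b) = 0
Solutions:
 g(b) = C1/cos(b)^2


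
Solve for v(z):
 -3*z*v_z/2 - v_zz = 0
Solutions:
 v(z) = C1 + C2*erf(sqrt(3)*z/2)


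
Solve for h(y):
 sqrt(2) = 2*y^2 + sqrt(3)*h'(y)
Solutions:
 h(y) = C1 - 2*sqrt(3)*y^3/9 + sqrt(6)*y/3


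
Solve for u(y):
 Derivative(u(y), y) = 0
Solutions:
 u(y) = C1


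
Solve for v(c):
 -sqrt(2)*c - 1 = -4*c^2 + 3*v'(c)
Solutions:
 v(c) = C1 + 4*c^3/9 - sqrt(2)*c^2/6 - c/3


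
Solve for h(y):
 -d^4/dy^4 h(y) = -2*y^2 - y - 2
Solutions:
 h(y) = C1 + C2*y + C3*y^2 + C4*y^3 + y^6/180 + y^5/120 + y^4/12


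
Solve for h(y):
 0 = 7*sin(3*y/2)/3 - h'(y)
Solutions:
 h(y) = C1 - 14*cos(3*y/2)/9


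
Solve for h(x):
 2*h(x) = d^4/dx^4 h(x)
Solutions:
 h(x) = C1*exp(-2^(1/4)*x) + C2*exp(2^(1/4)*x) + C3*sin(2^(1/4)*x) + C4*cos(2^(1/4)*x)


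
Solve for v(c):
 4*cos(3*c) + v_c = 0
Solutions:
 v(c) = C1 - 4*sin(3*c)/3


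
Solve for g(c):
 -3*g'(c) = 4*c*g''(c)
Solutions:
 g(c) = C1 + C2*c^(1/4)


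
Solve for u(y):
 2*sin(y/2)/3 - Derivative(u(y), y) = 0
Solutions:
 u(y) = C1 - 4*cos(y/2)/3


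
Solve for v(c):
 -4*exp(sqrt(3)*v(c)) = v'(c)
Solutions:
 v(c) = sqrt(3)*(2*log(1/(C1 + 4*c)) - log(3))/6


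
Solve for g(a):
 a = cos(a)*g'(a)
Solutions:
 g(a) = C1 + Integral(a/cos(a), a)


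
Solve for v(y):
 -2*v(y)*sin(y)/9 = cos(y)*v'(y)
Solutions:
 v(y) = C1*cos(y)^(2/9)


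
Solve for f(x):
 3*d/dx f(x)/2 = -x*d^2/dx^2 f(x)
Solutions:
 f(x) = C1 + C2/sqrt(x)


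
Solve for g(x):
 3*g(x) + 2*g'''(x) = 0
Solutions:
 g(x) = C3*exp(-2^(2/3)*3^(1/3)*x/2) + (C1*sin(2^(2/3)*3^(5/6)*x/4) + C2*cos(2^(2/3)*3^(5/6)*x/4))*exp(2^(2/3)*3^(1/3)*x/4)


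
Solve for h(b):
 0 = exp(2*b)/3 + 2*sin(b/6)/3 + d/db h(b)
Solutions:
 h(b) = C1 - exp(2*b)/6 + 4*cos(b/6)


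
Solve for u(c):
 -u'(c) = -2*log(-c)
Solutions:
 u(c) = C1 + 2*c*log(-c) - 2*c


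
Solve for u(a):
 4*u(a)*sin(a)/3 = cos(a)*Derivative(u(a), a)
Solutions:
 u(a) = C1/cos(a)^(4/3)


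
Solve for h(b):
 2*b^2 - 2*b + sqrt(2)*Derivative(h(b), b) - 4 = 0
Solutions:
 h(b) = C1 - sqrt(2)*b^3/3 + sqrt(2)*b^2/2 + 2*sqrt(2)*b


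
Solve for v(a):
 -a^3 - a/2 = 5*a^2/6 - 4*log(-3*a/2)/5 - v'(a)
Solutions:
 v(a) = C1 + a^4/4 + 5*a^3/18 + a^2/4 - 4*a*log(-a)/5 + 4*a*(-log(3) + log(2) + 1)/5


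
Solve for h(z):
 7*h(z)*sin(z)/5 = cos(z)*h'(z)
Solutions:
 h(z) = C1/cos(z)^(7/5)


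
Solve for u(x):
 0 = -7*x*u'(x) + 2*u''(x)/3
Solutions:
 u(x) = C1 + C2*erfi(sqrt(21)*x/2)


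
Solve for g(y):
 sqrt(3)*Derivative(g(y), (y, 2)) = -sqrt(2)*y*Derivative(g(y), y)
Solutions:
 g(y) = C1 + C2*erf(6^(3/4)*y/6)


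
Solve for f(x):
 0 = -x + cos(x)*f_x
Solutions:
 f(x) = C1 + Integral(x/cos(x), x)


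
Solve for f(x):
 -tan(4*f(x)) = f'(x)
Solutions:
 f(x) = -asin(C1*exp(-4*x))/4 + pi/4
 f(x) = asin(C1*exp(-4*x))/4


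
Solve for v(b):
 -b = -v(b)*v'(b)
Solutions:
 v(b) = -sqrt(C1 + b^2)
 v(b) = sqrt(C1 + b^2)


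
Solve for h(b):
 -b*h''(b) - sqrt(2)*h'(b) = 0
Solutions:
 h(b) = C1 + C2*b^(1 - sqrt(2))


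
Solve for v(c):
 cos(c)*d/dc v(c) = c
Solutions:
 v(c) = C1 + Integral(c/cos(c), c)


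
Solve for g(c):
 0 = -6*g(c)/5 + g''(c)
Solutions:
 g(c) = C1*exp(-sqrt(30)*c/5) + C2*exp(sqrt(30)*c/5)


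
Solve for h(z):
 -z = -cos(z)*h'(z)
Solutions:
 h(z) = C1 + Integral(z/cos(z), z)


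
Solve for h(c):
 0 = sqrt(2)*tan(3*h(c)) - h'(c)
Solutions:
 h(c) = -asin(C1*exp(3*sqrt(2)*c))/3 + pi/3
 h(c) = asin(C1*exp(3*sqrt(2)*c))/3


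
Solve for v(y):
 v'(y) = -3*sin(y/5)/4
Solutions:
 v(y) = C1 + 15*cos(y/5)/4


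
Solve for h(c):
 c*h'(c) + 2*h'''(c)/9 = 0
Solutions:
 h(c) = C1 + Integral(C2*airyai(-6^(2/3)*c/2) + C3*airybi(-6^(2/3)*c/2), c)


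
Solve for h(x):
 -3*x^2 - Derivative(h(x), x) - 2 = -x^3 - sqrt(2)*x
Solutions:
 h(x) = C1 + x^4/4 - x^3 + sqrt(2)*x^2/2 - 2*x


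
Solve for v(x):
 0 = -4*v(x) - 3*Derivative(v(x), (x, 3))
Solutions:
 v(x) = C3*exp(-6^(2/3)*x/3) + (C1*sin(2^(2/3)*3^(1/6)*x/2) + C2*cos(2^(2/3)*3^(1/6)*x/2))*exp(6^(2/3)*x/6)


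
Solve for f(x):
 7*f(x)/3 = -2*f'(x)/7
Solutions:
 f(x) = C1*exp(-49*x/6)


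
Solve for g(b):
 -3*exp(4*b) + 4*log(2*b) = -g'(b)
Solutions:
 g(b) = C1 - 4*b*log(b) + 4*b*(1 - log(2)) + 3*exp(4*b)/4


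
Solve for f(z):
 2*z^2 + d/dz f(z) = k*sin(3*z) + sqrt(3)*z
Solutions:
 f(z) = C1 - k*cos(3*z)/3 - 2*z^3/3 + sqrt(3)*z^2/2


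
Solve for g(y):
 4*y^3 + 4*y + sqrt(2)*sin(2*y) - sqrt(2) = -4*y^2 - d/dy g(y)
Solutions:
 g(y) = C1 - y^4 - 4*y^3/3 - 2*y^2 + sqrt(2)*y + sqrt(2)*cos(2*y)/2


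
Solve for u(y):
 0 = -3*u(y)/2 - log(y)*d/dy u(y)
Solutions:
 u(y) = C1*exp(-3*li(y)/2)


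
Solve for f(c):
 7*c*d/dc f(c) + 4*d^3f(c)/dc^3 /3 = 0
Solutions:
 f(c) = C1 + Integral(C2*airyai(-42^(1/3)*c/2) + C3*airybi(-42^(1/3)*c/2), c)


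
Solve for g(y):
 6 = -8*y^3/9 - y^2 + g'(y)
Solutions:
 g(y) = C1 + 2*y^4/9 + y^3/3 + 6*y


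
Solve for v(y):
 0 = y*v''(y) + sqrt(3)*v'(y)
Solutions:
 v(y) = C1 + C2*y^(1 - sqrt(3))


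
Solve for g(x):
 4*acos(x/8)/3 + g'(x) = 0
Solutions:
 g(x) = C1 - 4*x*acos(x/8)/3 + 4*sqrt(64 - x^2)/3


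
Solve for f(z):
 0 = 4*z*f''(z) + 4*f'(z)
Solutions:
 f(z) = C1 + C2*log(z)


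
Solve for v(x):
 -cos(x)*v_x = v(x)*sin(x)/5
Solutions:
 v(x) = C1*cos(x)^(1/5)


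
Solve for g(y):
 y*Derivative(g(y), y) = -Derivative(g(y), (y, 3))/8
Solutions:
 g(y) = C1 + Integral(C2*airyai(-2*y) + C3*airybi(-2*y), y)


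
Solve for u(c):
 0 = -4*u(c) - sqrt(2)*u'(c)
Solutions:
 u(c) = C1*exp(-2*sqrt(2)*c)


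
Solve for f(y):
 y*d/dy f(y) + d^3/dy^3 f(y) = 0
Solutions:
 f(y) = C1 + Integral(C2*airyai(-y) + C3*airybi(-y), y)


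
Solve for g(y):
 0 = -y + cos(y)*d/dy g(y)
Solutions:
 g(y) = C1 + Integral(y/cos(y), y)


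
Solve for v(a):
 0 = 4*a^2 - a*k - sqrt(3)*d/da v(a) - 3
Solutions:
 v(a) = C1 + 4*sqrt(3)*a^3/9 - sqrt(3)*a^2*k/6 - sqrt(3)*a


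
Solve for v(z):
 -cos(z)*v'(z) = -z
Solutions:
 v(z) = C1 + Integral(z/cos(z), z)


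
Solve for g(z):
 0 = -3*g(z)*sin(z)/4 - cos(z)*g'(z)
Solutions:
 g(z) = C1*cos(z)^(3/4)


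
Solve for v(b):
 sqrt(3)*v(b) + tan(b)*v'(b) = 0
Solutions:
 v(b) = C1/sin(b)^(sqrt(3))


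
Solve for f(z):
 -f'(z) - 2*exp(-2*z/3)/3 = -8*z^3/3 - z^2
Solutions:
 f(z) = C1 + 2*z^4/3 + z^3/3 + exp(-2*z/3)


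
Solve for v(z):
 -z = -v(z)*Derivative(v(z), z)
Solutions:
 v(z) = -sqrt(C1 + z^2)
 v(z) = sqrt(C1 + z^2)


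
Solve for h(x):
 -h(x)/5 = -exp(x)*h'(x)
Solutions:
 h(x) = C1*exp(-exp(-x)/5)


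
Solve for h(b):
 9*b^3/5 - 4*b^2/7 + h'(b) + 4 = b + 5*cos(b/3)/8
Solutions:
 h(b) = C1 - 9*b^4/20 + 4*b^3/21 + b^2/2 - 4*b + 15*sin(b/3)/8


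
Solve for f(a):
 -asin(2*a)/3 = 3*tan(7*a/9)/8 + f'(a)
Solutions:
 f(a) = C1 - a*asin(2*a)/3 - sqrt(1 - 4*a^2)/6 + 27*log(cos(7*a/9))/56


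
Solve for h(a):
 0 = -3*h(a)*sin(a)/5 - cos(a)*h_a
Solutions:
 h(a) = C1*cos(a)^(3/5)


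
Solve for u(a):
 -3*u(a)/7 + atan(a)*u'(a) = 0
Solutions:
 u(a) = C1*exp(3*Integral(1/atan(a), a)/7)


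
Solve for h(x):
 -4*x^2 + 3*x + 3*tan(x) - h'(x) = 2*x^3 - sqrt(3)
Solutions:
 h(x) = C1 - x^4/2 - 4*x^3/3 + 3*x^2/2 + sqrt(3)*x - 3*log(cos(x))


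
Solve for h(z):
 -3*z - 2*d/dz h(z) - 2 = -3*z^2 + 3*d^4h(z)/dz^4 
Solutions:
 h(z) = C1 + C4*exp(-2^(1/3)*3^(2/3)*z/3) + z^3/2 - 3*z^2/4 - z + (C2*sin(2^(1/3)*3^(1/6)*z/2) + C3*cos(2^(1/3)*3^(1/6)*z/2))*exp(2^(1/3)*3^(2/3)*z/6)


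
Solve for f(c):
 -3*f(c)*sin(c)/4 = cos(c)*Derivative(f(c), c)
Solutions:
 f(c) = C1*cos(c)^(3/4)


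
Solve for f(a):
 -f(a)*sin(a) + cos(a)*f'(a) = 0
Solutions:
 f(a) = C1/cos(a)


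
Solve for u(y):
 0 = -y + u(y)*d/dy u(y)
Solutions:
 u(y) = -sqrt(C1 + y^2)
 u(y) = sqrt(C1 + y^2)


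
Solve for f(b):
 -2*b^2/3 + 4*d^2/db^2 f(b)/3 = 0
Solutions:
 f(b) = C1 + C2*b + b^4/24


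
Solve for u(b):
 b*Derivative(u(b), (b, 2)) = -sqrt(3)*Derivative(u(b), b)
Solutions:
 u(b) = C1 + C2*b^(1 - sqrt(3))


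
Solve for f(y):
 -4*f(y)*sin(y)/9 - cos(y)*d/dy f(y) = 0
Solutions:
 f(y) = C1*cos(y)^(4/9)


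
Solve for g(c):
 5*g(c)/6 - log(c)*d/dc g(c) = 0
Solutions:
 g(c) = C1*exp(5*li(c)/6)


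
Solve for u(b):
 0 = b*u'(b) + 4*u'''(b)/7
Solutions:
 u(b) = C1 + Integral(C2*airyai(-14^(1/3)*b/2) + C3*airybi(-14^(1/3)*b/2), b)


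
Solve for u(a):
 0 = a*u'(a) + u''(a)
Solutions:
 u(a) = C1 + C2*erf(sqrt(2)*a/2)


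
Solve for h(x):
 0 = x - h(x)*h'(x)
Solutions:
 h(x) = -sqrt(C1 + x^2)
 h(x) = sqrt(C1 + x^2)


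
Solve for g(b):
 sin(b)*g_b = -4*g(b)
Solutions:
 g(b) = C1*(cos(b)^2 + 2*cos(b) + 1)/(cos(b)^2 - 2*cos(b) + 1)


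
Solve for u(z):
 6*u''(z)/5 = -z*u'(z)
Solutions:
 u(z) = C1 + C2*erf(sqrt(15)*z/6)


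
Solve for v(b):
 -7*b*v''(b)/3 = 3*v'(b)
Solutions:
 v(b) = C1 + C2/b^(2/7)


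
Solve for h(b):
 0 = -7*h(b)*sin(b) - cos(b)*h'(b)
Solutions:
 h(b) = C1*cos(b)^7


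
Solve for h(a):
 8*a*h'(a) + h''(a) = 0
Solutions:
 h(a) = C1 + C2*erf(2*a)


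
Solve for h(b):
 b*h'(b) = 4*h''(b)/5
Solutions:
 h(b) = C1 + C2*erfi(sqrt(10)*b/4)


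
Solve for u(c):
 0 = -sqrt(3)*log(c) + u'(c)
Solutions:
 u(c) = C1 + sqrt(3)*c*log(c) - sqrt(3)*c


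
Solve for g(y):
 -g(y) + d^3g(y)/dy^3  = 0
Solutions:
 g(y) = C3*exp(y) + (C1*sin(sqrt(3)*y/2) + C2*cos(sqrt(3)*y/2))*exp(-y/2)


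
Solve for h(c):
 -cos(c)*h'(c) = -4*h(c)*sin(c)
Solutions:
 h(c) = C1/cos(c)^4


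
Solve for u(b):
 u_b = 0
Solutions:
 u(b) = C1


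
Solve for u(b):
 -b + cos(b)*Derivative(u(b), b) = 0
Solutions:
 u(b) = C1 + Integral(b/cos(b), b)


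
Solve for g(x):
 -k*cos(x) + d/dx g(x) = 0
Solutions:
 g(x) = C1 + k*sin(x)


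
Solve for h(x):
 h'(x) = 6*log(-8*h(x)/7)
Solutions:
 -Integral(1/(log(-_y) - log(7) + 3*log(2)), (_y, h(x)))/6 = C1 - x


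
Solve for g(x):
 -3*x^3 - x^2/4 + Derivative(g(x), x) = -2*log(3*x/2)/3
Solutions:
 g(x) = C1 + 3*x^4/4 + x^3/12 - 2*x*log(x)/3 - 2*x*log(3)/3 + 2*x*log(2)/3 + 2*x/3


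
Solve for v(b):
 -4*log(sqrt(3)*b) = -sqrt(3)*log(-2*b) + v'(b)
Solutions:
 v(b) = C1 - b*(4 - sqrt(3))*log(b) + b*(-2*log(3) - sqrt(3) + sqrt(3)*log(2) + 4 + sqrt(3)*I*pi)


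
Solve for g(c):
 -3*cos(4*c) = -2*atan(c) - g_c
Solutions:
 g(c) = C1 - 2*c*atan(c) + log(c^2 + 1) + 3*sin(4*c)/4


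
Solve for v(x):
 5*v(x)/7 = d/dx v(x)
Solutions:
 v(x) = C1*exp(5*x/7)


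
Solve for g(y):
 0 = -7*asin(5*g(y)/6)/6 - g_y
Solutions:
 Integral(1/asin(5*_y/6), (_y, g(y))) = C1 - 7*y/6


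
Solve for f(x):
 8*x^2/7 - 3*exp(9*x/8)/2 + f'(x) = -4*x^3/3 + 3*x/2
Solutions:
 f(x) = C1 - x^4/3 - 8*x^3/21 + 3*x^2/4 + 4*exp(9*x/8)/3


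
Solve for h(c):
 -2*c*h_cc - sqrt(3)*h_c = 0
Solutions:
 h(c) = C1 + C2*c^(1 - sqrt(3)/2)


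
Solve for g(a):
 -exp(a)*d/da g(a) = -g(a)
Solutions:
 g(a) = C1*exp(-exp(-a))


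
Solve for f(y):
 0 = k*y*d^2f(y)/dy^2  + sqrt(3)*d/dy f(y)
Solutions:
 f(y) = C1 + y^(((re(k) - sqrt(3))*re(k) + im(k)^2)/(re(k)^2 + im(k)^2))*(C2*sin(sqrt(3)*log(y)*Abs(im(k))/(re(k)^2 + im(k)^2)) + C3*cos(sqrt(3)*log(y)*im(k)/(re(k)^2 + im(k)^2)))


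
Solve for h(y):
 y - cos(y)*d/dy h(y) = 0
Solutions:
 h(y) = C1 + Integral(y/cos(y), y)


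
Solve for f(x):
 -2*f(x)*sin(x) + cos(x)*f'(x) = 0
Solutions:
 f(x) = C1/cos(x)^2


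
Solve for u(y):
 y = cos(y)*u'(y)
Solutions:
 u(y) = C1 + Integral(y/cos(y), y)


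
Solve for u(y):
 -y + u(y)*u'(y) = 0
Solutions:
 u(y) = -sqrt(C1 + y^2)
 u(y) = sqrt(C1 + y^2)


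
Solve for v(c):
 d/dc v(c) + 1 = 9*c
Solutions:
 v(c) = C1 + 9*c^2/2 - c


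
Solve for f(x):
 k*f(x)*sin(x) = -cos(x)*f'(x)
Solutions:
 f(x) = C1*exp(k*log(cos(x)))


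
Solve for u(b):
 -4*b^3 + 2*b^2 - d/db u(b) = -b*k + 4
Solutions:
 u(b) = C1 - b^4 + 2*b^3/3 + b^2*k/2 - 4*b


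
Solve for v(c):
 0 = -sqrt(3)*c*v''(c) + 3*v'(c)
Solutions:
 v(c) = C1 + C2*c^(1 + sqrt(3))


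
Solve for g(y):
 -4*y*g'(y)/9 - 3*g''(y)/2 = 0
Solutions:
 g(y) = C1 + C2*erf(2*sqrt(3)*y/9)


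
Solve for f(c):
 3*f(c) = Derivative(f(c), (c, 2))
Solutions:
 f(c) = C1*exp(-sqrt(3)*c) + C2*exp(sqrt(3)*c)


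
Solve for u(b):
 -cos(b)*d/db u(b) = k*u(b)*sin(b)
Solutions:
 u(b) = C1*exp(k*log(cos(b)))


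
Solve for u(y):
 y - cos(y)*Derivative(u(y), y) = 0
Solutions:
 u(y) = C1 + Integral(y/cos(y), y)


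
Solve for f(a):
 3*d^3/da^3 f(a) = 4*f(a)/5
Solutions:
 f(a) = C3*exp(30^(2/3)*a/15) + (C1*sin(10^(2/3)*3^(1/6)*a/10) + C2*cos(10^(2/3)*3^(1/6)*a/10))*exp(-30^(2/3)*a/30)


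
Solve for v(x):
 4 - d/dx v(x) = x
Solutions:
 v(x) = C1 - x^2/2 + 4*x


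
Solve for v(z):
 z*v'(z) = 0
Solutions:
 v(z) = C1


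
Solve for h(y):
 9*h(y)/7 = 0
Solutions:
 h(y) = 0


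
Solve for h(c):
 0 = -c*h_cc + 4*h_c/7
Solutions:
 h(c) = C1 + C2*c^(11/7)


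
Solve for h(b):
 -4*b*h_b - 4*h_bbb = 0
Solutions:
 h(b) = C1 + Integral(C2*airyai(-b) + C3*airybi(-b), b)


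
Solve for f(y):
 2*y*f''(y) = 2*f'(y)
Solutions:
 f(y) = C1 + C2*y^2


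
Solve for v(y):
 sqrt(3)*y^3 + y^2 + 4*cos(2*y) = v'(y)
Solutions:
 v(y) = C1 + sqrt(3)*y^4/4 + y^3/3 + 2*sin(2*y)


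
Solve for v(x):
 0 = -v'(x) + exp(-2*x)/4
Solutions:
 v(x) = C1 - exp(-2*x)/8


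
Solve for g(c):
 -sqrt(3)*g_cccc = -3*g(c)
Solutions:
 g(c) = C1*exp(-3^(1/8)*c) + C2*exp(3^(1/8)*c) + C3*sin(3^(1/8)*c) + C4*cos(3^(1/8)*c)


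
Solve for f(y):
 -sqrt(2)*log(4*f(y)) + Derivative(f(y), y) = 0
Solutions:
 -sqrt(2)*Integral(1/(log(_y) + 2*log(2)), (_y, f(y)))/2 = C1 - y


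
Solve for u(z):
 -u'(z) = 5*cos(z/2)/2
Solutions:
 u(z) = C1 - 5*sin(z/2)


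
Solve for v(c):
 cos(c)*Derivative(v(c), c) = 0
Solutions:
 v(c) = C1


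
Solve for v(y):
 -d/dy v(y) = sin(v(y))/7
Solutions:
 y/7 + log(cos(v(y)) - 1)/2 - log(cos(v(y)) + 1)/2 = C1


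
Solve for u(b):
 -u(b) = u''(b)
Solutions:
 u(b) = C1*sin(b) + C2*cos(b)


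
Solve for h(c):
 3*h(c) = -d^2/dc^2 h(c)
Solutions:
 h(c) = C1*sin(sqrt(3)*c) + C2*cos(sqrt(3)*c)


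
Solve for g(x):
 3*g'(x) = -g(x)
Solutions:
 g(x) = C1*exp(-x/3)


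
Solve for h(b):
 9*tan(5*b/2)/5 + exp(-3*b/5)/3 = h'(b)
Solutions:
 h(b) = C1 + 9*log(tan(5*b/2)^2 + 1)/25 - 5*exp(-3*b/5)/9


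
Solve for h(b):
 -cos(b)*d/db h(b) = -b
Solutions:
 h(b) = C1 + Integral(b/cos(b), b)


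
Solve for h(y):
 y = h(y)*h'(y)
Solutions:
 h(y) = -sqrt(C1 + y^2)
 h(y) = sqrt(C1 + y^2)


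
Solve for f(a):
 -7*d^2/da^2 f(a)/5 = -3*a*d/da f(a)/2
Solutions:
 f(a) = C1 + C2*erfi(sqrt(105)*a/14)


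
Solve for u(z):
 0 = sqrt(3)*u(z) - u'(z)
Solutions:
 u(z) = C1*exp(sqrt(3)*z)


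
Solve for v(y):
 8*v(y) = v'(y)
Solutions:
 v(y) = C1*exp(8*y)


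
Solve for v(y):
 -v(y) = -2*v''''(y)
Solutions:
 v(y) = C1*exp(-2^(3/4)*y/2) + C2*exp(2^(3/4)*y/2) + C3*sin(2^(3/4)*y/2) + C4*cos(2^(3/4)*y/2)


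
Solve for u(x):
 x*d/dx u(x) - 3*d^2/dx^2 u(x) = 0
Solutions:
 u(x) = C1 + C2*erfi(sqrt(6)*x/6)


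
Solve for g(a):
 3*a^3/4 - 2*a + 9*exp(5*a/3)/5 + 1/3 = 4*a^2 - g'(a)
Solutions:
 g(a) = C1 - 3*a^4/16 + 4*a^3/3 + a^2 - a/3 - 27*exp(5*a/3)/25


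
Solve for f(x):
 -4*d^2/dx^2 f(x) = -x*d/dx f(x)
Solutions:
 f(x) = C1 + C2*erfi(sqrt(2)*x/4)


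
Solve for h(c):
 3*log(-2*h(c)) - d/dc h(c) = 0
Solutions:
 -Integral(1/(log(-_y) + log(2)), (_y, h(c)))/3 = C1 - c


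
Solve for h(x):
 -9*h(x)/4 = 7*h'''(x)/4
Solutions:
 h(x) = C3*exp(-21^(2/3)*x/7) + (C1*sin(3*3^(1/6)*7^(2/3)*x/14) + C2*cos(3*3^(1/6)*7^(2/3)*x/14))*exp(21^(2/3)*x/14)


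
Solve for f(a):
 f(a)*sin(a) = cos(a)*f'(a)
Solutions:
 f(a) = C1/cos(a)


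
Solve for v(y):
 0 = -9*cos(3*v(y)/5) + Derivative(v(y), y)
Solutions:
 -9*y - 5*log(sin(3*v(y)/5) - 1)/6 + 5*log(sin(3*v(y)/5) + 1)/6 = C1


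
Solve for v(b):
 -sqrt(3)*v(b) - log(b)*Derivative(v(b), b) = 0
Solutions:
 v(b) = C1*exp(-sqrt(3)*li(b))


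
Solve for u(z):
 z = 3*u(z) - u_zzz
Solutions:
 u(z) = C3*exp(3^(1/3)*z) + z/3 + (C1*sin(3^(5/6)*z/2) + C2*cos(3^(5/6)*z/2))*exp(-3^(1/3)*z/2)


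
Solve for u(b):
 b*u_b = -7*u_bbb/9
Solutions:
 u(b) = C1 + Integral(C2*airyai(-21^(2/3)*b/7) + C3*airybi(-21^(2/3)*b/7), b)


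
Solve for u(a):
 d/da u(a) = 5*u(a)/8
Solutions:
 u(a) = C1*exp(5*a/8)


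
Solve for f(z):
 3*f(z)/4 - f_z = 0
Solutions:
 f(z) = C1*exp(3*z/4)


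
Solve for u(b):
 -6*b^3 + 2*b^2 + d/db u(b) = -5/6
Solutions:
 u(b) = C1 + 3*b^4/2 - 2*b^3/3 - 5*b/6


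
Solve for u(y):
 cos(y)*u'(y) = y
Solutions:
 u(y) = C1 + Integral(y/cos(y), y)


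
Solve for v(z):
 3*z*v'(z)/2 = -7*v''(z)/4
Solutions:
 v(z) = C1 + C2*erf(sqrt(21)*z/7)


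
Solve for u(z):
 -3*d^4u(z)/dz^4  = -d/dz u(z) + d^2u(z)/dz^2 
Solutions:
 u(z) = C1 + C2*exp(-2^(1/3)*z*(-2/(9 + sqrt(85))^(1/3) + 2^(1/3)*(9 + sqrt(85))^(1/3))/12)*sin(2^(1/3)*sqrt(3)*z*(2/(9 + sqrt(85))^(1/3) + 2^(1/3)*(9 + sqrt(85))^(1/3))/12) + C3*exp(-2^(1/3)*z*(-2/(9 + sqrt(85))^(1/3) + 2^(1/3)*(9 + sqrt(85))^(1/3))/12)*cos(2^(1/3)*sqrt(3)*z*(2/(9 + sqrt(85))^(1/3) + 2^(1/3)*(9 + sqrt(85))^(1/3))/12) + C4*exp(2^(1/3)*z*(-2/(9 + sqrt(85))^(1/3) + 2^(1/3)*(9 + sqrt(85))^(1/3))/6)


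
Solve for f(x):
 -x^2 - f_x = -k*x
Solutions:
 f(x) = C1 + k*x^2/2 - x^3/3


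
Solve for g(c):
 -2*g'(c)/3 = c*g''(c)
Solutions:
 g(c) = C1 + C2*c^(1/3)


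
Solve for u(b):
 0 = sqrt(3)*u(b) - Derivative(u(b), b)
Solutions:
 u(b) = C1*exp(sqrt(3)*b)


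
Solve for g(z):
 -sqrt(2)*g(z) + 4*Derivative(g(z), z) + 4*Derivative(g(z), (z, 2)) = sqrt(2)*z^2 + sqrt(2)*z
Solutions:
 g(z) = C1*exp(z*(-1 + sqrt(1 + sqrt(2)))/2) + C2*exp(-z*(1 + sqrt(1 + sqrt(2)))/2) - z^2 - 4*sqrt(2)*z - z - 16 - 6*sqrt(2)


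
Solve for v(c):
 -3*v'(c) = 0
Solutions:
 v(c) = C1


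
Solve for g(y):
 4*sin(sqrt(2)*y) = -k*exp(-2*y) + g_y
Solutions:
 g(y) = C1 - k*exp(-2*y)/2 - 2*sqrt(2)*cos(sqrt(2)*y)


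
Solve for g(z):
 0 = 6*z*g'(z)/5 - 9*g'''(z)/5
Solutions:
 g(z) = C1 + Integral(C2*airyai(2^(1/3)*3^(2/3)*z/3) + C3*airybi(2^(1/3)*3^(2/3)*z/3), z)


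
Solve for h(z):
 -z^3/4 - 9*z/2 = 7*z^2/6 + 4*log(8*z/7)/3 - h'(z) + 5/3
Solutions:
 h(z) = C1 + z^4/16 + 7*z^3/18 + 9*z^2/4 + 4*z*log(z)/3 - 4*z*log(7)/3 + z/3 + 4*z*log(2)


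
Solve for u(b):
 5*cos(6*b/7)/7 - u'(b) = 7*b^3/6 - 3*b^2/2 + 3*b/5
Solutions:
 u(b) = C1 - 7*b^4/24 + b^3/2 - 3*b^2/10 + 5*sin(6*b/7)/6


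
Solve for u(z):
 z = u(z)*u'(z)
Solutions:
 u(z) = -sqrt(C1 + z^2)
 u(z) = sqrt(C1 + z^2)


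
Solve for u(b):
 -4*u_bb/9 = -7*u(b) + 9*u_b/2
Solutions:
 u(b) = C1*exp(3*b*(-27 + sqrt(1177))/16) + C2*exp(-3*b*(27 + sqrt(1177))/16)


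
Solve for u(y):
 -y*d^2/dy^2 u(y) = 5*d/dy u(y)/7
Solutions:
 u(y) = C1 + C2*y^(2/7)


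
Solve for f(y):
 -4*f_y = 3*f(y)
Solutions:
 f(y) = C1*exp(-3*y/4)


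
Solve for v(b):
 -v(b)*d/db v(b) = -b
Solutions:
 v(b) = -sqrt(C1 + b^2)
 v(b) = sqrt(C1 + b^2)


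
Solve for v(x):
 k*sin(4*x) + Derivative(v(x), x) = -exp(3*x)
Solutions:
 v(x) = C1 + k*cos(4*x)/4 - exp(3*x)/3


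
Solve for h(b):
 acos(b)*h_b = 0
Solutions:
 h(b) = C1


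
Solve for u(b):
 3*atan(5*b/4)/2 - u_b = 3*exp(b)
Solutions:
 u(b) = C1 + 3*b*atan(5*b/4)/2 - 3*exp(b) - 3*log(25*b^2 + 16)/5


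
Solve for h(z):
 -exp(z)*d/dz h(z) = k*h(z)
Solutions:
 h(z) = C1*exp(k*exp(-z))


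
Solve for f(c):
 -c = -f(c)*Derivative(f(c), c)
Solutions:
 f(c) = -sqrt(C1 + c^2)
 f(c) = sqrt(C1 + c^2)


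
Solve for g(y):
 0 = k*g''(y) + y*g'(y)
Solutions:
 g(y) = C1 + C2*sqrt(k)*erf(sqrt(2)*y*sqrt(1/k)/2)


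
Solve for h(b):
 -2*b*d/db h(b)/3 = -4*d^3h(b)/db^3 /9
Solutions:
 h(b) = C1 + Integral(C2*airyai(2^(2/3)*3^(1/3)*b/2) + C3*airybi(2^(2/3)*3^(1/3)*b/2), b)


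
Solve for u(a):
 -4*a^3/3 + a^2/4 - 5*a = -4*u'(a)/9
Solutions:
 u(a) = C1 + 3*a^4/4 - 3*a^3/16 + 45*a^2/8


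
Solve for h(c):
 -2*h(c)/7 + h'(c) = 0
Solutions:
 h(c) = C1*exp(2*c/7)


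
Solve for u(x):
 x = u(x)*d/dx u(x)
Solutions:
 u(x) = -sqrt(C1 + x^2)
 u(x) = sqrt(C1 + x^2)


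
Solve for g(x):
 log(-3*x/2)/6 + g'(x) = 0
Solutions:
 g(x) = C1 - x*log(-x)/6 + x*(-log(3) + log(2) + 1)/6


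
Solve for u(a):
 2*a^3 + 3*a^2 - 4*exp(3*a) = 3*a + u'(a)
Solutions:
 u(a) = C1 + a^4/2 + a^3 - 3*a^2/2 - 4*exp(3*a)/3


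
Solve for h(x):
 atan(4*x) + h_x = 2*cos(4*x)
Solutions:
 h(x) = C1 - x*atan(4*x) + log(16*x^2 + 1)/8 + sin(4*x)/2


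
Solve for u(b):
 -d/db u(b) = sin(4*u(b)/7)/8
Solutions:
 b/8 + 7*log(cos(4*u(b)/7) - 1)/8 - 7*log(cos(4*u(b)/7) + 1)/8 = C1


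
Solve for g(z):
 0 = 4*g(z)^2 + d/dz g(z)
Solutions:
 g(z) = 1/(C1 + 4*z)


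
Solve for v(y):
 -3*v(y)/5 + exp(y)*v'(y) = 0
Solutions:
 v(y) = C1*exp(-3*exp(-y)/5)


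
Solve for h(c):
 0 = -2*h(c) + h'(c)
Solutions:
 h(c) = C1*exp(2*c)


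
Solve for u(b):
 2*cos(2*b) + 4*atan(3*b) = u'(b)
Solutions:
 u(b) = C1 + 4*b*atan(3*b) - 2*log(9*b^2 + 1)/3 + sin(2*b)


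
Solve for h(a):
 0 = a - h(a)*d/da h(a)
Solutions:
 h(a) = -sqrt(C1 + a^2)
 h(a) = sqrt(C1 + a^2)


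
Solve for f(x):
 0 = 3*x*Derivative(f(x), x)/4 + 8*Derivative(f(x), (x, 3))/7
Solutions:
 f(x) = C1 + Integral(C2*airyai(-42^(1/3)*x/4) + C3*airybi(-42^(1/3)*x/4), x)


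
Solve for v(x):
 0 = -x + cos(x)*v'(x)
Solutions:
 v(x) = C1 + Integral(x/cos(x), x)


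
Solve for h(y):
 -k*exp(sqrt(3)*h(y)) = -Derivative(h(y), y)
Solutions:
 h(y) = sqrt(3)*(2*log(-1/(C1 + k*y)) - log(3))/6


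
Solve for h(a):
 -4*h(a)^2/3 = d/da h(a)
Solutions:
 h(a) = 3/(C1 + 4*a)


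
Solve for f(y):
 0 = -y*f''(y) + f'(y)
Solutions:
 f(y) = C1 + C2*y^2


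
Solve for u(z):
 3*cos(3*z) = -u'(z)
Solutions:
 u(z) = C1 - sin(3*z)


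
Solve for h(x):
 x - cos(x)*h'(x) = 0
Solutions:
 h(x) = C1 + Integral(x/cos(x), x)


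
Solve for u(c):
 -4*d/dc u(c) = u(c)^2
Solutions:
 u(c) = 4/(C1 + c)


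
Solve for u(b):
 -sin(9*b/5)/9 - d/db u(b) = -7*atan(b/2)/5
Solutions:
 u(b) = C1 + 7*b*atan(b/2)/5 - 7*log(b^2 + 4)/5 + 5*cos(9*b/5)/81


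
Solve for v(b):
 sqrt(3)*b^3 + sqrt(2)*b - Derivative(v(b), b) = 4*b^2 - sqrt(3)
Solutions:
 v(b) = C1 + sqrt(3)*b^4/4 - 4*b^3/3 + sqrt(2)*b^2/2 + sqrt(3)*b


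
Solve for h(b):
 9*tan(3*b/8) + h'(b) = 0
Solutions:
 h(b) = C1 + 24*log(cos(3*b/8))


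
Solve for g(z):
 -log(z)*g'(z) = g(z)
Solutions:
 g(z) = C1*exp(-li(z))


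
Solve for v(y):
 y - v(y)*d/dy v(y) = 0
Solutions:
 v(y) = -sqrt(C1 + y^2)
 v(y) = sqrt(C1 + y^2)


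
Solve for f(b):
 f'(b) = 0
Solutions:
 f(b) = C1


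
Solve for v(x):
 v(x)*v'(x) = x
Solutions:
 v(x) = -sqrt(C1 + x^2)
 v(x) = sqrt(C1 + x^2)


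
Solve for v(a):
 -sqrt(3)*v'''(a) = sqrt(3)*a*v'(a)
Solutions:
 v(a) = C1 + Integral(C2*airyai(-a) + C3*airybi(-a), a)


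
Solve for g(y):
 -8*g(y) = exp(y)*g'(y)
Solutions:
 g(y) = C1*exp(8*exp(-y))


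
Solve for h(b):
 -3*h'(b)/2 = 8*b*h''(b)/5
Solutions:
 h(b) = C1 + C2*b^(1/16)


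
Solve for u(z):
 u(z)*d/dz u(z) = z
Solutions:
 u(z) = -sqrt(C1 + z^2)
 u(z) = sqrt(C1 + z^2)


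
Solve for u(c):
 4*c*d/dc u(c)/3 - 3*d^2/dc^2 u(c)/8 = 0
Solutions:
 u(c) = C1 + C2*erfi(4*c/3)


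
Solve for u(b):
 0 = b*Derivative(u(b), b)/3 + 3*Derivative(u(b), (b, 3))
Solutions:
 u(b) = C1 + Integral(C2*airyai(-3^(1/3)*b/3) + C3*airybi(-3^(1/3)*b/3), b)


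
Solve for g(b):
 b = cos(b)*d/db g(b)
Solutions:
 g(b) = C1 + Integral(b/cos(b), b)


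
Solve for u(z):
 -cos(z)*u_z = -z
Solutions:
 u(z) = C1 + Integral(z/cos(z), z)


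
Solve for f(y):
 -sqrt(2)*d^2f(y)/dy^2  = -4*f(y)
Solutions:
 f(y) = C1*exp(-2^(3/4)*y) + C2*exp(2^(3/4)*y)


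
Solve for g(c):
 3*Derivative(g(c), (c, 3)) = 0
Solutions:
 g(c) = C1 + C2*c + C3*c^2


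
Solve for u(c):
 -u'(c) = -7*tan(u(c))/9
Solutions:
 u(c) = pi - asin(C1*exp(7*c/9))
 u(c) = asin(C1*exp(7*c/9))


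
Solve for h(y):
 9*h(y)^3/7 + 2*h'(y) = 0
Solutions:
 h(y) = -sqrt(7)*sqrt(-1/(C1 - 9*y))
 h(y) = sqrt(7)*sqrt(-1/(C1 - 9*y))


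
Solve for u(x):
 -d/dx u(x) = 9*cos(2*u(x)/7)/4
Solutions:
 9*x/4 - 7*log(sin(2*u(x)/7) - 1)/4 + 7*log(sin(2*u(x)/7) + 1)/4 = C1


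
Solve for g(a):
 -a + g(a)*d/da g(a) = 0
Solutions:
 g(a) = -sqrt(C1 + a^2)
 g(a) = sqrt(C1 + a^2)


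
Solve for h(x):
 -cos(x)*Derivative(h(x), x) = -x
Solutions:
 h(x) = C1 + Integral(x/cos(x), x)


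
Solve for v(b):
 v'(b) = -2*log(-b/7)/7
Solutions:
 v(b) = C1 - 2*b*log(-b)/7 + 2*b*(1 + log(7))/7


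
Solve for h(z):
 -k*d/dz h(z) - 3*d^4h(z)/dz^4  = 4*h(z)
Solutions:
 h(z) = C1*exp(2^(2/3)*sqrt(3)*z*(-sqrt(2^(1/3)*(3*k^2 + sqrt(9*k^4 - 16384))^(1/3) + 32/(3*k^2 + sqrt(9*k^4 - 16384))^(1/3)) + sqrt(4*sqrt(3)*k/sqrt(2^(1/3)*(3*k^2 + sqrt(9*k^4 - 16384))^(1/3) + 32/(3*k^2 + sqrt(9*k^4 - 16384))^(1/3)) - 2^(1/3)*(3*k^2 + sqrt(9*k^4 - 16384))^(1/3) - 32/(3*k^2 + sqrt(9*k^4 - 16384))^(1/3)))/12) + C2*exp(2^(2/3)*sqrt(3)*z*(sqrt(2^(1/3)*(3*k^2 + sqrt(9*k^4 - 16384))^(1/3) + 32/(3*k^2 + sqrt(9*k^4 - 16384))^(1/3)) - sqrt(-4*sqrt(3)*k/sqrt(2^(1/3)*(3*k^2 + sqrt(9*k^4 - 16384))^(1/3) + 32/(3*k^2 + sqrt(9*k^4 - 16384))^(1/3)) - 2^(1/3)*(3*k^2 + sqrt(9*k^4 - 16384))^(1/3) - 32/(3*k^2 + sqrt(9*k^4 - 16384))^(1/3)))/12) + C3*exp(2^(2/3)*sqrt(3)*z*(sqrt(2^(1/3)*(3*k^2 + sqrt(9*k^4 - 16384))^(1/3) + 32/(3*k^2 + sqrt(9*k^4 - 16384))^(1/3)) + sqrt(-4*sqrt(3)*k/sqrt(2^(1/3)*(3*k^2 + sqrt(9*k^4 - 16384))^(1/3) + 32/(3*k^2 + sqrt(9*k^4 - 16384))^(1/3)) - 2^(1/3)*(3*k^2 + sqrt(9*k^4 - 16384))^(1/3) - 32/(3*k^2 + sqrt(9*k^4 - 16384))^(1/3)))/12) + C4*exp(-2^(2/3)*sqrt(3)*z*(sqrt(2^(1/3)*(3*k^2 + sqrt(9*k^4 - 16384))^(1/3) + 32/(3*k^2 + sqrt(9*k^4 - 16384))^(1/3)) + sqrt(4*sqrt(3)*k/sqrt(2^(1/3)*(3*k^2 + sqrt(9*k^4 - 16384))^(1/3) + 32/(3*k^2 + sqrt(9*k^4 - 16384))^(1/3)) - 2^(1/3)*(3*k^2 + sqrt(9*k^4 - 16384))^(1/3) - 32/(3*k^2 + sqrt(9*k^4 - 16384))^(1/3)))/12)


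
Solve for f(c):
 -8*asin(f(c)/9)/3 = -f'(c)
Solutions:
 Integral(1/asin(_y/9), (_y, f(c))) = C1 + 8*c/3


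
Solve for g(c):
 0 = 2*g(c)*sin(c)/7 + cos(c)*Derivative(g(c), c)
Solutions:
 g(c) = C1*cos(c)^(2/7)


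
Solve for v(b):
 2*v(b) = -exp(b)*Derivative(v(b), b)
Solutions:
 v(b) = C1*exp(2*exp(-b))


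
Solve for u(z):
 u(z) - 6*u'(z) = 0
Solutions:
 u(z) = C1*exp(z/6)


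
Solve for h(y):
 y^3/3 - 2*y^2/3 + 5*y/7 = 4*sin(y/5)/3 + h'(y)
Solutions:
 h(y) = C1 + y^4/12 - 2*y^3/9 + 5*y^2/14 + 20*cos(y/5)/3


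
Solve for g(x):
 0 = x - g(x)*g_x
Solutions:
 g(x) = -sqrt(C1 + x^2)
 g(x) = sqrt(C1 + x^2)


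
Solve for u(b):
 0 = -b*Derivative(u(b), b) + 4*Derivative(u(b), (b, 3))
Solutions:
 u(b) = C1 + Integral(C2*airyai(2^(1/3)*b/2) + C3*airybi(2^(1/3)*b/2), b)


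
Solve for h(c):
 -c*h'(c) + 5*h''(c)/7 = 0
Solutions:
 h(c) = C1 + C2*erfi(sqrt(70)*c/10)


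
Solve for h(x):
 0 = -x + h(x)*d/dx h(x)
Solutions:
 h(x) = -sqrt(C1 + x^2)
 h(x) = sqrt(C1 + x^2)


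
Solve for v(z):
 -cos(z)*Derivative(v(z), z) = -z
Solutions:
 v(z) = C1 + Integral(z/cos(z), z)


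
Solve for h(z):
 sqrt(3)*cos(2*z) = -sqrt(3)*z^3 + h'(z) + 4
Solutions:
 h(z) = C1 + sqrt(3)*z^4/4 - 4*z + sqrt(3)*sin(2*z)/2


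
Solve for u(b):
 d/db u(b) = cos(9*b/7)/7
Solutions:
 u(b) = C1 + sin(9*b/7)/9


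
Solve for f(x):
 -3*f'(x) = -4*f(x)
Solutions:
 f(x) = C1*exp(4*x/3)


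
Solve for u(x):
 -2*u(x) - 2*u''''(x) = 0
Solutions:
 u(x) = (C1*sin(sqrt(2)*x/2) + C2*cos(sqrt(2)*x/2))*exp(-sqrt(2)*x/2) + (C3*sin(sqrt(2)*x/2) + C4*cos(sqrt(2)*x/2))*exp(sqrt(2)*x/2)


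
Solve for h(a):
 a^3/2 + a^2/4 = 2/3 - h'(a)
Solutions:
 h(a) = C1 - a^4/8 - a^3/12 + 2*a/3


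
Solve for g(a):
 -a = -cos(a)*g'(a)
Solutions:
 g(a) = C1 + Integral(a/cos(a), a)


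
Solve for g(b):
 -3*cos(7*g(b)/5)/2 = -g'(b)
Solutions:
 -3*b/2 - 5*log(sin(7*g(b)/5) - 1)/14 + 5*log(sin(7*g(b)/5) + 1)/14 = C1


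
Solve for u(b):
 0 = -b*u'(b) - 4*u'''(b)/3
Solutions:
 u(b) = C1 + Integral(C2*airyai(-6^(1/3)*b/2) + C3*airybi(-6^(1/3)*b/2), b)


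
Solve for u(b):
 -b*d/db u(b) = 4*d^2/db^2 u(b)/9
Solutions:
 u(b) = C1 + C2*erf(3*sqrt(2)*b/4)


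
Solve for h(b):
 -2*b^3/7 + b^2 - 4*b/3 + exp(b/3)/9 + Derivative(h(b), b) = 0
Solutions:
 h(b) = C1 + b^4/14 - b^3/3 + 2*b^2/3 - exp(b/3)/3


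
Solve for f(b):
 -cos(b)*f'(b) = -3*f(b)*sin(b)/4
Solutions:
 f(b) = C1/cos(b)^(3/4)


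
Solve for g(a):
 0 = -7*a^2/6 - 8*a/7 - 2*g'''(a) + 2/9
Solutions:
 g(a) = C1 + C2*a + C3*a^2 - 7*a^5/720 - a^4/42 + a^3/54


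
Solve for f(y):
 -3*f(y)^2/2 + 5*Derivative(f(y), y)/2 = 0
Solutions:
 f(y) = -5/(C1 + 3*y)


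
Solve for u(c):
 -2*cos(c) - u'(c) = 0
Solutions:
 u(c) = C1 - 2*sin(c)


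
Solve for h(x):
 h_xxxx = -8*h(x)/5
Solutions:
 h(x) = (C1*sin(2^(1/4)*5^(3/4)*x/5) + C2*cos(2^(1/4)*5^(3/4)*x/5))*exp(-2^(1/4)*5^(3/4)*x/5) + (C3*sin(2^(1/4)*5^(3/4)*x/5) + C4*cos(2^(1/4)*5^(3/4)*x/5))*exp(2^(1/4)*5^(3/4)*x/5)


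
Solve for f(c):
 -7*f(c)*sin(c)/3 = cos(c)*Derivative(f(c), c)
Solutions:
 f(c) = C1*cos(c)^(7/3)


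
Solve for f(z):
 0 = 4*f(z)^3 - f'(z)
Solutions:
 f(z) = -sqrt(2)*sqrt(-1/(C1 + 4*z))/2
 f(z) = sqrt(2)*sqrt(-1/(C1 + 4*z))/2


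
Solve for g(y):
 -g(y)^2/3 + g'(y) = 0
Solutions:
 g(y) = -3/(C1 + y)


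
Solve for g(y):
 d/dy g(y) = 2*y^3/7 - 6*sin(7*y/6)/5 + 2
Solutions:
 g(y) = C1 + y^4/14 + 2*y + 36*cos(7*y/6)/35


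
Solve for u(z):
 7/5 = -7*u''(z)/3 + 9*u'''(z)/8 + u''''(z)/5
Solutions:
 u(z) = C1 + C2*z + C3*exp(z*(-135 + sqrt(45105))/48) + C4*exp(-z*(135 + sqrt(45105))/48) - 3*z^2/10


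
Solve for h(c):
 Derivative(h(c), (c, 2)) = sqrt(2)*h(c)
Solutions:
 h(c) = C1*exp(-2^(1/4)*c) + C2*exp(2^(1/4)*c)


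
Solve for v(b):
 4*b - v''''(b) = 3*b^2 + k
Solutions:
 v(b) = C1 + C2*b + C3*b^2 + C4*b^3 - b^6/120 + b^5/30 - b^4*k/24


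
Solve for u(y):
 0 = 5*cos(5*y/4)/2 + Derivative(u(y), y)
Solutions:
 u(y) = C1 - 2*sin(5*y/4)


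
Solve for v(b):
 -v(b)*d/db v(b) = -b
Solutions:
 v(b) = -sqrt(C1 + b^2)
 v(b) = sqrt(C1 + b^2)


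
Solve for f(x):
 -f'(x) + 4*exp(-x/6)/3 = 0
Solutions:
 f(x) = C1 - 8*exp(-x/6)


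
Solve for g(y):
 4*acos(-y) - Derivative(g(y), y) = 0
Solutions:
 g(y) = C1 + 4*y*acos(-y) + 4*sqrt(1 - y^2)


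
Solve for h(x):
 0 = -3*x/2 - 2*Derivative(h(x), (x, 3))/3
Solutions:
 h(x) = C1 + C2*x + C3*x^2 - 3*x^4/32


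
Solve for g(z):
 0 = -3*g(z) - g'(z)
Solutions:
 g(z) = C1*exp(-3*z)


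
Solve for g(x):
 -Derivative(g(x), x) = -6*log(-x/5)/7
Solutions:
 g(x) = C1 + 6*x*log(-x)/7 + 6*x*(-log(5) - 1)/7


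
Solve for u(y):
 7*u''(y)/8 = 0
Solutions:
 u(y) = C1 + C2*y


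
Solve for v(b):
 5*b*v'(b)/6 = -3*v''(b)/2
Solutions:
 v(b) = C1 + C2*erf(sqrt(10)*b/6)


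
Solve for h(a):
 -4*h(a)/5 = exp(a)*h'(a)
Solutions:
 h(a) = C1*exp(4*exp(-a)/5)


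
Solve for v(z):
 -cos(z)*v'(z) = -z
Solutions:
 v(z) = C1 + Integral(z/cos(z), z)


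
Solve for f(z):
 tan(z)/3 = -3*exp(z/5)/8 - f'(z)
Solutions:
 f(z) = C1 - 15*exp(z/5)/8 + log(cos(z))/3


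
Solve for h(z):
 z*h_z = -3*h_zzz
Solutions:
 h(z) = C1 + Integral(C2*airyai(-3^(2/3)*z/3) + C3*airybi(-3^(2/3)*z/3), z)


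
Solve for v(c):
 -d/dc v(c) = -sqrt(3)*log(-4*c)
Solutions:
 v(c) = C1 + sqrt(3)*c*log(-c) + sqrt(3)*c*(-1 + 2*log(2))


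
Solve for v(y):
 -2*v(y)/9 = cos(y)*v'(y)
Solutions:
 v(y) = C1*(sin(y) - 1)^(1/9)/(sin(y) + 1)^(1/9)


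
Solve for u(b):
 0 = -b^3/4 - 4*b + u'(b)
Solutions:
 u(b) = C1 + b^4/16 + 2*b^2


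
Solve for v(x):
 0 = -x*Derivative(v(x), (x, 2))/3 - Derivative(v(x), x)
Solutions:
 v(x) = C1 + C2/x^2


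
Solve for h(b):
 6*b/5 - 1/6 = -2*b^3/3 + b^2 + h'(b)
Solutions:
 h(b) = C1 + b^4/6 - b^3/3 + 3*b^2/5 - b/6


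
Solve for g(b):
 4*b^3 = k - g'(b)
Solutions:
 g(b) = C1 - b^4 + b*k


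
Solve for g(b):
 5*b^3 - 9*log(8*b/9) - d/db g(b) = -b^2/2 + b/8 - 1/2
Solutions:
 g(b) = C1 + 5*b^4/4 + b^3/6 - b^2/16 - 9*b*log(b) - 27*b*log(2) + 19*b/2 + 18*b*log(3)


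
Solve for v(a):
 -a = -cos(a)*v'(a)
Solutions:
 v(a) = C1 + Integral(a/cos(a), a)


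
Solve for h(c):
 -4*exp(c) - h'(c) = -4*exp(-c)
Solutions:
 h(c) = C1 - 8*cosh(c)


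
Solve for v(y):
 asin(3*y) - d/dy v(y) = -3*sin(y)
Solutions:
 v(y) = C1 + y*asin(3*y) + sqrt(1 - 9*y^2)/3 - 3*cos(y)


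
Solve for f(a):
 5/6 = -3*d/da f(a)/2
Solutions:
 f(a) = C1 - 5*a/9


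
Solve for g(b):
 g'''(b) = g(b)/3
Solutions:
 g(b) = C3*exp(3^(2/3)*b/3) + (C1*sin(3^(1/6)*b/2) + C2*cos(3^(1/6)*b/2))*exp(-3^(2/3)*b/6)


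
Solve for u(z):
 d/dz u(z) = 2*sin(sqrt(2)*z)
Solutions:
 u(z) = C1 - sqrt(2)*cos(sqrt(2)*z)


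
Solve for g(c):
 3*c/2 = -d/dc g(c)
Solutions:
 g(c) = C1 - 3*c^2/4


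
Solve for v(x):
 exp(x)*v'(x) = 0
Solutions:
 v(x) = C1
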